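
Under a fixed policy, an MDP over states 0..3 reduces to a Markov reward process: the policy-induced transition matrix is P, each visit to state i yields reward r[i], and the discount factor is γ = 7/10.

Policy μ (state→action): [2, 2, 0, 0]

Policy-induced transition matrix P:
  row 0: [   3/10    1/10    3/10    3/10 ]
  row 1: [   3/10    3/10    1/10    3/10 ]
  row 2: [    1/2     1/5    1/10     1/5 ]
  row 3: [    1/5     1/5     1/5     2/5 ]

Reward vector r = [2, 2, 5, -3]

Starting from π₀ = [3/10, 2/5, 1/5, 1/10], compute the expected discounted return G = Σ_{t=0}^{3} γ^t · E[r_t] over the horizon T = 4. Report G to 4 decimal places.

t=0: π = [0.3000, 0.4000, 0.2000, 0.1000], E[r] = 2.1000, γ^t·E[r] = 2.100000, running G = 2.100000
t=1: π = [0.3300, 0.2100, 0.1700, 0.2900], E[r] = 1.0600, γ^t·E[r] = 0.742000, running G = 2.842000
t=2: π = [0.3050, 0.1880, 0.1950, 0.3120], E[r] = 1.0250, γ^t·E[r] = 0.502250, running G = 3.344250
t=3: π = [0.3078, 0.1883, 0.1922, 0.3117], E[r] = 1.0181, γ^t·E[r] = 0.349208, running G = 3.693458

G = 3.6935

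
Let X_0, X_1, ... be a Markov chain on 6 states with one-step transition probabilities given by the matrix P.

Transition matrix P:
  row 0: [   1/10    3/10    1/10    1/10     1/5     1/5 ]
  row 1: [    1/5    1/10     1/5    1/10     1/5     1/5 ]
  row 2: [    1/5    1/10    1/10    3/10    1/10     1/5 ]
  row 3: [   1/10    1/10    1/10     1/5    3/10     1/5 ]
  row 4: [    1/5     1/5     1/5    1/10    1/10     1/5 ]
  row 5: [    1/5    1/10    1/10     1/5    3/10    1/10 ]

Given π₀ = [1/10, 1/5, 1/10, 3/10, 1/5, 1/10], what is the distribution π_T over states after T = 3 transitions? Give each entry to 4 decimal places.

π = [0.1669, 0.1536, 0.1353, 0.1614, 0.2009, 0.1819]

t=0: π = [0.1000, 0.2000, 0.1000, 0.3000, 0.2000, 0.1000]
t=1: π = [0.1600, 0.1400, 0.1400, 0.1600, 0.2100, 0.1900]
t=2: π = [0.1680, 0.1530, 0.1350, 0.1630, 0.2000, 0.1810]
t=3: π = [0.1669, 0.1536, 0.1353, 0.1614, 0.2009, 0.1819]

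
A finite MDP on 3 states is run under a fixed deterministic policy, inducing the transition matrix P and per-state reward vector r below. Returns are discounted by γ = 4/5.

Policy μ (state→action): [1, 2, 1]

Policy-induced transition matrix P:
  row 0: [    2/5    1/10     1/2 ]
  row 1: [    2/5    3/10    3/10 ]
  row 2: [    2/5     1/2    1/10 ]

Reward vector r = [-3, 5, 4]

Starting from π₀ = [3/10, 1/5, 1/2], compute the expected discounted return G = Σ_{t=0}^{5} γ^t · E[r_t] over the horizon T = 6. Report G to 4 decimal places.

G = 6.1282

t=0: π = [0.3000, 0.2000, 0.5000], E[r] = 2.1000, γ^t·E[r] = 2.100000, running G = 2.100000
t=1: π = [0.4000, 0.3400, 0.2600], E[r] = 1.5400, γ^t·E[r] = 1.232000, running G = 3.332000
t=2: π = [0.4000, 0.2720, 0.3280], E[r] = 1.4720, γ^t·E[r] = 0.942080, running G = 4.274080
t=3: π = [0.4000, 0.2856, 0.3144], E[r] = 1.4856, γ^t·E[r] = 0.760627, running G = 5.034707
t=4: π = [0.4000, 0.2829, 0.3171], E[r] = 1.4829, γ^t·E[r] = 0.607388, running G = 5.642095
t=5: π = [0.4000, 0.2834, 0.3166], E[r] = 1.4834, γ^t·E[r] = 0.486088, running G = 6.128183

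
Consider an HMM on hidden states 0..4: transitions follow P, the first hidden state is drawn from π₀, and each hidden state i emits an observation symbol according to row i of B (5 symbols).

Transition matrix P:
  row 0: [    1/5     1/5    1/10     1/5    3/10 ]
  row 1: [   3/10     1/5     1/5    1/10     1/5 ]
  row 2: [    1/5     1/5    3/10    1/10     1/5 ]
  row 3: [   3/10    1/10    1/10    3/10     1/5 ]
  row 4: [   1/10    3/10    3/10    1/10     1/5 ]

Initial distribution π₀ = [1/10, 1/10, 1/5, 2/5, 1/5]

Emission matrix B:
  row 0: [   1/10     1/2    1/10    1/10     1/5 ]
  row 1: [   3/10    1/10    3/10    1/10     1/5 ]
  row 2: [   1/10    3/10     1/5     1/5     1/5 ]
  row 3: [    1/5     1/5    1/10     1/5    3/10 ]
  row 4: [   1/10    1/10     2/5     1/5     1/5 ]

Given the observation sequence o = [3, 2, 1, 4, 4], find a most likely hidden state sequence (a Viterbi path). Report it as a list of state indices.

t=0: δ = [1.000e-02, 1.000e-02, 4.000e-02, 8.000e-02, 4.000e-02]  (obs o_0=3)
t=1: δ = [2.400e-03, 3.600e-03, 2.400e-03, 2.400e-03, 6.400e-03]  ψ = [3, 4, 2, 3, 3]  (obs o_1=2)
t=2: δ = [5.400e-04, 1.920e-04, 5.760e-04, 1.440e-04, 1.280e-04]  ψ = [1, 4, 4, 3, 4]  (obs o_2=1)
t=3: δ = [2.304e-05, 2.304e-05, 3.456e-05, 3.240e-05, 3.240e-05]  ψ = [2, 2, 2, 0, 0]  (obs o_3=4)
t=4: δ = [1.944e-06, 1.944e-06, 2.074e-06, 2.916e-06, 1.382e-06]  ψ = [3, 4, 2, 3, 0]  (obs o_4=4)
backtrack: best end state = 3; path = [4, 1, 0, 3, 3]

path = [4, 1, 0, 3, 3]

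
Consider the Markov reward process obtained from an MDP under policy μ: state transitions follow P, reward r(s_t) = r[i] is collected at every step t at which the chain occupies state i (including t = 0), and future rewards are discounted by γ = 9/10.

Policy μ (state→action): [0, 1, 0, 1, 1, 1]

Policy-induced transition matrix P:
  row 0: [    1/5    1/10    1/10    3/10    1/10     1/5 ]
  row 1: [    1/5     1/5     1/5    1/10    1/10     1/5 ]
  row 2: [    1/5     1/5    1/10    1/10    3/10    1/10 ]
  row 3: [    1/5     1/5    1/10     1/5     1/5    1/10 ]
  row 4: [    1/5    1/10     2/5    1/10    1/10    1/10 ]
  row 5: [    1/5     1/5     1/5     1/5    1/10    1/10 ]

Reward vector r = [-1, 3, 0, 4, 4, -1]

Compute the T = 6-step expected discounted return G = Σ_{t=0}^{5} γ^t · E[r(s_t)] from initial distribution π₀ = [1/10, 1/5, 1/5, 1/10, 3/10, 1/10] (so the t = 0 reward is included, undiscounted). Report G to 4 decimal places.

G = 7.2207

t=0: π = [0.1000, 0.2000, 0.2000, 0.1000, 0.3000, 0.1000], E[r] = 2.0000, γ^t·E[r] = 2.000000, running G = 2.000000
t=1: π = [0.2000, 0.1600, 0.2200, 0.1400, 0.1500, 0.1300], E[r] = 1.3100, γ^t·E[r] = 1.179000, running G = 3.179000
t=2: π = [0.2000, 0.1650, 0.1740, 0.1670, 0.1580, 0.1360], E[r] = 1.4590, γ^t·E[r] = 1.181790, running G = 4.360790
t=3: π = [0.2000, 0.1642, 0.1775, 0.1703, 0.1515, 0.1365], E[r] = 1.4433, γ^t·E[r] = 1.052166, running G = 5.412956
t=4: π = [0.2000, 0.1649, 0.1755, 0.1707, 0.1525, 0.1364], E[r] = 1.4510, γ^t·E[r] = 0.951981, running G = 6.364937
t=5: π = [0.2000, 0.1647, 0.1759, 0.1707, 0.1522, 0.1365], E[r] = 1.4493, γ^t·E[r] = 0.855788, running G = 7.220725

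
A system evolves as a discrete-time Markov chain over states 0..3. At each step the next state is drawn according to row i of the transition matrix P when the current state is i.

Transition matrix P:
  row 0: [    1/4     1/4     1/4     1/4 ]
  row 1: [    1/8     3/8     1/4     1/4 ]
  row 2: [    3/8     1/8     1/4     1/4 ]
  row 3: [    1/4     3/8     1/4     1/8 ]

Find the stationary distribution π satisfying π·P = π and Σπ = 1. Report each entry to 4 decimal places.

π = [0.2460, 0.2817, 0.2500, 0.2222]

Balance equations π_j = Σ_i π_i·P[i][j]:
  π_0 = 1/4·π_0 + 1/8·π_1 + 3/8·π_2 + 1/4·π_3
  π_1 = 1/4·π_0 + 3/8·π_1 + 1/8·π_2 + 3/8·π_3
  π_2 = 1/4·π_0 + 1/4·π_1 + 1/4·π_2 + 1/4·π_3
  normalize: π_0 + π_1 + π_2 + π_3 = 1
Solving the linear system gives exactly π = [31/126, 71/252, 1/4, 2/9].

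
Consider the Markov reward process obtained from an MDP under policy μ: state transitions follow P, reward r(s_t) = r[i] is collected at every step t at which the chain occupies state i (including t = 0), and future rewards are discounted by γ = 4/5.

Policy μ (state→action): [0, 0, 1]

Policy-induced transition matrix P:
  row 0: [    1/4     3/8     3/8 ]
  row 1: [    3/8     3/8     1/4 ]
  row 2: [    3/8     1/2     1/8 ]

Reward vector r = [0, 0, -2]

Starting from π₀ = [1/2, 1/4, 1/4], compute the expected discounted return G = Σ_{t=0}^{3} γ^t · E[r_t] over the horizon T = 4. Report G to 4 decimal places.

G = -1.5415

t=0: π = [0.5000, 0.2500, 0.2500], E[r] = -0.5000, γ^t·E[r] = -0.500000, running G = -0.500000
t=1: π = [0.3125, 0.4063, 0.2813], E[r] = -0.5625, γ^t·E[r] = -0.450000, running G = -0.950000
t=2: π = [0.3359, 0.4102, 0.2539], E[r] = -0.5078, γ^t·E[r] = -0.325000, running G = -1.275000
t=3: π = [0.3330, 0.4067, 0.2603], E[r] = -0.5205, γ^t·E[r] = -0.266500, running G = -1.541500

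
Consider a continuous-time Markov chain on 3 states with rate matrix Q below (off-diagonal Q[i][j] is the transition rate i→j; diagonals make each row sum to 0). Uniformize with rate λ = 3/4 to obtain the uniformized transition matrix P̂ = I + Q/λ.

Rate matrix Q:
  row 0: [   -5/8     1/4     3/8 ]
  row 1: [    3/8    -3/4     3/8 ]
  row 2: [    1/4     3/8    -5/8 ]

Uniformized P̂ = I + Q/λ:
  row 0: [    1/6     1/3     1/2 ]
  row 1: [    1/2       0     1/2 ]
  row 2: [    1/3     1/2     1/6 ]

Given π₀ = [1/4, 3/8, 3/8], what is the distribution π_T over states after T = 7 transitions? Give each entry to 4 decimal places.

π = [0.3282, 0.2968, 0.3750]

t=0: π = [0.2500, 0.3750, 0.3750]
t=1: π = [0.3542, 0.2708, 0.3750]
t=2: π = [0.3194, 0.3056, 0.3750]
t=3: π = [0.3310, 0.2940, 0.3750]
t=4: π = [0.3272, 0.2978, 0.3750]
t=5: π = [0.3284, 0.2966, 0.3750]
t=6: π = [0.3280, 0.2970, 0.3750]
t=7: π = [0.3282, 0.2968, 0.3750]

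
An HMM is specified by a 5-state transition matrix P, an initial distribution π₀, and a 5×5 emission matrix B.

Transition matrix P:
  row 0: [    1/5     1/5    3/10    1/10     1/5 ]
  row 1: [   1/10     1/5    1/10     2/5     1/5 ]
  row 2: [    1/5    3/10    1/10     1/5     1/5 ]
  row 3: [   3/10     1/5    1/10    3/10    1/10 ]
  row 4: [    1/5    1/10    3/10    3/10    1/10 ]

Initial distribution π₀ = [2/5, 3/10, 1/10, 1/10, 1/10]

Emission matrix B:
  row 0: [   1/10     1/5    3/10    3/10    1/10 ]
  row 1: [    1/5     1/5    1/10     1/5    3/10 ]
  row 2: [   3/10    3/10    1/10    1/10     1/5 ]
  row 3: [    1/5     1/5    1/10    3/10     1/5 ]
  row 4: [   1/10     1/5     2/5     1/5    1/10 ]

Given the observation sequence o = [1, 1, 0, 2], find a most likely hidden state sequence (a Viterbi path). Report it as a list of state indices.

path = [0, 2, 1, 4]

t=0: δ = [8.000e-02, 6.000e-02, 3.000e-02, 2.000e-02, 2.000e-02]  (obs o_0=1)
t=1: δ = [3.200e-03, 3.200e-03, 7.200e-03, 4.800e-03, 3.200e-03]  ψ = [0, 0, 0, 1, 0]  (obs o_1=1)
t=2: δ = [1.440e-04, 4.320e-04, 2.880e-04, 2.880e-04, 1.440e-04]  ψ = [2, 2, 0, 2, 2]  (obs o_2=0)
t=3: δ = [2.592e-05, 8.640e-06, 4.320e-06, 1.728e-05, 3.456e-05]  ψ = [3, 1, 0, 1, 1]  (obs o_3=2)
backtrack: best end state = 4; path = [0, 2, 1, 4]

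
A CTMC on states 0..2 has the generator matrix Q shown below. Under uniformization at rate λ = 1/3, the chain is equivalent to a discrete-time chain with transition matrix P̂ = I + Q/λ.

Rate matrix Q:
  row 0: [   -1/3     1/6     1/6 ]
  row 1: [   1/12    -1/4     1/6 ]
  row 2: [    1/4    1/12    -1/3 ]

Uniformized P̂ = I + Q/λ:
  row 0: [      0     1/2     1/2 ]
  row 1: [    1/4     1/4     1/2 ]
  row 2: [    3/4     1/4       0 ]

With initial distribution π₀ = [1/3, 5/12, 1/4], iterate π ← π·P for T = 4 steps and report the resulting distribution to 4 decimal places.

π = [0.3431, 0.3288, 0.3281]

t=0: π = [0.3333, 0.4167, 0.2500]
t=1: π = [0.2917, 0.3333, 0.3750]
t=2: π = [0.3646, 0.3229, 0.3125]
t=3: π = [0.3151, 0.3411, 0.3438]
t=4: π = [0.3431, 0.3288, 0.3281]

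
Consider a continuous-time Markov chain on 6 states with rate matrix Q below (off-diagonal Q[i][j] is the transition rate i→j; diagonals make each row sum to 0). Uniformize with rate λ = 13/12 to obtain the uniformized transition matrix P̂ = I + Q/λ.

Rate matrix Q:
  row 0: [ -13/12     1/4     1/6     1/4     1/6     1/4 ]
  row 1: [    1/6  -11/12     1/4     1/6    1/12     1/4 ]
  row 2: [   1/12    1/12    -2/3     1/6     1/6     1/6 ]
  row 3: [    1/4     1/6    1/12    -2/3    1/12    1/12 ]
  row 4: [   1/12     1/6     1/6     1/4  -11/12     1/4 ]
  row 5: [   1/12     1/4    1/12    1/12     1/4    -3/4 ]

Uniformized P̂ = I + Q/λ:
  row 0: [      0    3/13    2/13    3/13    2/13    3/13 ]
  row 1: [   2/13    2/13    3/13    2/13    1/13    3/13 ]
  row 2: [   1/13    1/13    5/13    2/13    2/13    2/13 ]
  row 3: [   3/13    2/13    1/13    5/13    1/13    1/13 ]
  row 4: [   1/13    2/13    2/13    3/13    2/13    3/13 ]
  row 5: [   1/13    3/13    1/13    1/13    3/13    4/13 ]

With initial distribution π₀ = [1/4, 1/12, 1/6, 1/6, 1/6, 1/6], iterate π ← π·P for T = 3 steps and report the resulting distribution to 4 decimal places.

π = [0.1121, 0.1647, 0.1756, 0.2054, 0.1409, 0.2012]

t=0: π = [0.2500, 0.0833, 0.1667, 0.1667, 0.1667, 0.1667]
t=1: π = [0.0897, 0.1731, 0.1731, 0.2115, 0.1474, 0.2051]
t=2: π = [0.1159, 0.1632, 0.1750, 0.2051, 0.1400, 0.2007]
t=3: π = [0.1121, 0.1647, 0.1756, 0.2054, 0.1409, 0.2012]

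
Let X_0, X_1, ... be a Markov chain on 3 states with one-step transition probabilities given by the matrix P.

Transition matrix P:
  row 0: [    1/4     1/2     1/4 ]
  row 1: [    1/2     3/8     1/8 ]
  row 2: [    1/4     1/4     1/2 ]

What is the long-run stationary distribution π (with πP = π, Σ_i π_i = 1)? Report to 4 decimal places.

Balance equations π_j = Σ_i π_i·P[i][j]:
  π_0 = 1/4·π_0 + 1/2·π_1 + 1/4·π_2
  π_1 = 1/2·π_0 + 3/8·π_1 + 1/4·π_2
  normalize: π_0 + π_1 + π_2 = 1
Solving the linear system gives exactly π = [9/26, 5/13, 7/26].

π = [0.3462, 0.3846, 0.2692]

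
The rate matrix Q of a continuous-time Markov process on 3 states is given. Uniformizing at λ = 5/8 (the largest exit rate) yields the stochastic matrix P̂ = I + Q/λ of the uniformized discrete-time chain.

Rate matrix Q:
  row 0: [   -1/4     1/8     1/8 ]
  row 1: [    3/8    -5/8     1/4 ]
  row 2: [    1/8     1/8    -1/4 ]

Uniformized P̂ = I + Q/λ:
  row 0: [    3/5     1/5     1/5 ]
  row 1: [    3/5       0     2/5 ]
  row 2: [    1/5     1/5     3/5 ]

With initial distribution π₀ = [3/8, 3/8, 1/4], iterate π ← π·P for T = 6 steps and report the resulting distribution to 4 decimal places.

π = [0.4447, 0.1667, 0.3886]

t=0: π = [0.3750, 0.3750, 0.2500]
t=1: π = [0.5000, 0.1250, 0.3750]
t=2: π = [0.4500, 0.1750, 0.3750]
t=3: π = [0.4500, 0.1650, 0.3850]
t=4: π = [0.4460, 0.1670, 0.3870]
t=5: π = [0.4452, 0.1666, 0.3882]
t=6: π = [0.4447, 0.1667, 0.3886]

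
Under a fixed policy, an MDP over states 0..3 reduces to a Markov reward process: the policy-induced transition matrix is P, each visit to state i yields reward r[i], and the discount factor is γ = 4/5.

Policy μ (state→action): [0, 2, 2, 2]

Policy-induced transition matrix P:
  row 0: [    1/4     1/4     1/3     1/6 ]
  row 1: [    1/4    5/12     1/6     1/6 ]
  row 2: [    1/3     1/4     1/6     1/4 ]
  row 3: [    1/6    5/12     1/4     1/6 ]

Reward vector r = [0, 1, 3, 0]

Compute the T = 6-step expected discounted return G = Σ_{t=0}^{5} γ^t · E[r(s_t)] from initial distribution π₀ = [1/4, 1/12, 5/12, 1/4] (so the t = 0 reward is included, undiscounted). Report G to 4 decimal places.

t=0: π = [0.2500, 0.0833, 0.4167, 0.2500], E[r] = 1.3333, γ^t·E[r] = 1.333333, running G = 1.333333
t=1: π = [0.2639, 0.3056, 0.2292, 0.2014], E[r] = 0.9931, γ^t·E[r] = 0.794444, running G = 2.127778
t=2: π = [0.2523, 0.3345, 0.2274, 0.1858], E[r] = 1.0168, γ^t·E[r] = 0.650741, running G = 2.778519
t=3: π = [0.2535, 0.3367, 0.2242, 0.1856], E[r] = 1.0093, γ^t·E[r] = 0.516765, running G = 3.295284
t=4: π = [0.2532, 0.3371, 0.2244, 0.1853], E[r] = 1.0102, γ^t·E[r] = 0.413776, running G = 3.709060
t=5: π = [0.2533, 0.3371, 0.2243, 0.1854], E[r] = 1.0100, γ^t·E[r] = 0.330961, running G = 4.040021

G = 4.0400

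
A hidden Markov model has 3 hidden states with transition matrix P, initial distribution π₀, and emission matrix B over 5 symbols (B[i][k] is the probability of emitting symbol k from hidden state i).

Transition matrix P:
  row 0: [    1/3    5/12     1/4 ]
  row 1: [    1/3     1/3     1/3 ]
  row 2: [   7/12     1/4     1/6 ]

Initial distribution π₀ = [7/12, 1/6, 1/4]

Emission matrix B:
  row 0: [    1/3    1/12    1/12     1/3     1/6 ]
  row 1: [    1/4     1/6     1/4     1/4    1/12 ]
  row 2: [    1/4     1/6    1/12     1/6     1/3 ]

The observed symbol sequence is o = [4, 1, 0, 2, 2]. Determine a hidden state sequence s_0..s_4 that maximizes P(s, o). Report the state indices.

t=0: δ = [9.722e-02, 1.389e-02, 8.333e-02]  (obs o_0=4)
t=1: δ = [4.051e-03, 6.752e-03, 4.051e-03]  ψ = [2, 0, 0]  (obs o_1=1)
t=2: δ = [7.877e-04, 5.626e-04, 5.626e-04]  ψ = [2, 1, 1]  (obs o_2=0)
t=3: δ = [2.735e-05, 8.205e-05, 1.641e-05]  ψ = [2, 0, 0]  (obs o_3=2)
t=4: δ = [2.279e-06, 6.838e-06, 2.279e-06]  ψ = [1, 1, 1]  (obs o_4=2)
backtrack: best end state = 1; path = [0, 2, 0, 1, 1]

path = [0, 2, 0, 1, 1]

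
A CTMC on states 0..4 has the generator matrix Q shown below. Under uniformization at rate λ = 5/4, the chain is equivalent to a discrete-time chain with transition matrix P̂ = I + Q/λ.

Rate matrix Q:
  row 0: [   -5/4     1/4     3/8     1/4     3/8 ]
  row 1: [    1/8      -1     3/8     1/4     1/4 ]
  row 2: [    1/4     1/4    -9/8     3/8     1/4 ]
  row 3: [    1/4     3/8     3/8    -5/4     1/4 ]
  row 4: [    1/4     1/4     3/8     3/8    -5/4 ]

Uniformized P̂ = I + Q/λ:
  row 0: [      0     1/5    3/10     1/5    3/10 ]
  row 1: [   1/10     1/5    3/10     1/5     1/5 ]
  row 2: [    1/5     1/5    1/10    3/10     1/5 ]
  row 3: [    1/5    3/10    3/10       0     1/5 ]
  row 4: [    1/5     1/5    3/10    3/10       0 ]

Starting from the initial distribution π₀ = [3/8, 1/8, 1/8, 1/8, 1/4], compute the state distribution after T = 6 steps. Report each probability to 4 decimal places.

π = [0.1483, 0.2202, 0.2500, 0.2025, 0.1790]

t=0: π = [0.3750, 0.1250, 0.1250, 0.1250, 0.2500]
t=1: π = [0.1125, 0.2125, 0.2750, 0.2125, 0.1875]
t=2: π = [0.1563, 0.2213, 0.2450, 0.2038, 0.1738]
t=3: π = [0.1466, 0.2204, 0.2510, 0.2011, 0.1809]
t=4: π = [0.1486, 0.2201, 0.2498, 0.2030, 0.1785]
t=5: π = [0.1483, 0.2203, 0.2500, 0.2022, 0.1792]
t=6: π = [0.1483, 0.2202, 0.2500, 0.2025, 0.1790]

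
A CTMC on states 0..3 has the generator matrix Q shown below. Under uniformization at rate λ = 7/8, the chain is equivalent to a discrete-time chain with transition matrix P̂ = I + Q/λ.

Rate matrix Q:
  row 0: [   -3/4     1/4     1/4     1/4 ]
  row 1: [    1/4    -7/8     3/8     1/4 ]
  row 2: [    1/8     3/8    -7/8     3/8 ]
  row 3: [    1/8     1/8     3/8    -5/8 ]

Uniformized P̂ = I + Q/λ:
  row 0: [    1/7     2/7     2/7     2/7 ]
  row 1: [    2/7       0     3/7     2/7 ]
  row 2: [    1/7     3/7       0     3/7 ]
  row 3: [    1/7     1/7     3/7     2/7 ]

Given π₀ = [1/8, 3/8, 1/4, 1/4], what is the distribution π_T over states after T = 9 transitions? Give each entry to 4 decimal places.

π = [0.1739, 0.2173, 0.2827, 0.3261]

t=0: π = [0.1250, 0.3750, 0.2500, 0.2500]
t=1: π = [0.1964, 0.1786, 0.3036, 0.3214]
t=2: π = [0.1684, 0.2321, 0.2704, 0.3291]
t=3: π = [0.1760, 0.2110, 0.2886, 0.3243]
t=4: π = [0.1730, 0.2203, 0.2797, 0.3269]
t=5: π = [0.1743, 0.2160, 0.2840, 0.3257]
t=6: π = [0.1737, 0.2180, 0.2820, 0.3263]
t=7: π = [0.1740, 0.2171, 0.2829, 0.3260]
t=8: π = [0.1739, 0.2175, 0.2825, 0.3261]
t=9: π = [0.1739, 0.2173, 0.2827, 0.3261]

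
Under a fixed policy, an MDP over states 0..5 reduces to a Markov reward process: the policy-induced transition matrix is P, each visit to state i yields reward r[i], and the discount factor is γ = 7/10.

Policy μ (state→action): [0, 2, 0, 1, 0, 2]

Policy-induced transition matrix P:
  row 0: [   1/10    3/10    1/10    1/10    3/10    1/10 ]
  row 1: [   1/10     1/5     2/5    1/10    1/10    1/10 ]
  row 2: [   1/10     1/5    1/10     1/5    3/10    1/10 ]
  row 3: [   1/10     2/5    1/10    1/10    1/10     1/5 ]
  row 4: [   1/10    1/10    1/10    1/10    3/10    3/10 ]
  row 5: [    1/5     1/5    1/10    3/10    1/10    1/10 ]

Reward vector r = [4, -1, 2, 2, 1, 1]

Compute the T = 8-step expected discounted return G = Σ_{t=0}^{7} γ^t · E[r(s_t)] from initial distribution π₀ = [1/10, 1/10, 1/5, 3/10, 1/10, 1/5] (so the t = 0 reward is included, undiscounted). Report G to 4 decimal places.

t=0: π = [0.1000, 0.1000, 0.2000, 0.3000, 0.1000, 0.2000], E[r] = 1.6000, γ^t·E[r] = 1.600000, running G = 1.600000
t=1: π = [0.1200, 0.2600, 0.1300, 0.1600, 0.1800, 0.1500], E[r] = 1.1300, γ^t·E[r] = 0.791000, running G = 2.391000
t=2: π = [0.1150, 0.2260, 0.1780, 0.1430, 0.1860, 0.1520], E[r] = 1.2140, γ^t·E[r] = 0.594860, running G = 2.985860
t=3: π = [0.1152, 0.2215, 0.1678, 0.1482, 0.1958, 0.1515], E[r] = 1.2186, γ^t·E[r] = 0.417980, running G = 3.403840
t=4: π = [0.1152, 0.2216, 0.1665, 0.1471, 0.1958, 0.1540], E[r] = 1.2158, γ^t·E[r] = 0.291918, running G = 3.695758
t=5: π = [0.1154, 0.2214, 0.1665, 0.1474, 0.1955, 0.1539], E[r] = 1.2174, γ^t·E[r] = 0.204608, running G = 3.900366
t=6: π = [0.1154, 0.2215, 0.1664, 0.1474, 0.1955, 0.1538], E[r] = 1.2170, γ^t·E[r] = 0.143181, running G = 4.043548
t=7: π = [0.1154, 0.2215, 0.1664, 0.1474, 0.1955, 0.1538], E[r] = 1.2171, γ^t·E[r] = 0.100230, running G = 4.143777

G = 4.1438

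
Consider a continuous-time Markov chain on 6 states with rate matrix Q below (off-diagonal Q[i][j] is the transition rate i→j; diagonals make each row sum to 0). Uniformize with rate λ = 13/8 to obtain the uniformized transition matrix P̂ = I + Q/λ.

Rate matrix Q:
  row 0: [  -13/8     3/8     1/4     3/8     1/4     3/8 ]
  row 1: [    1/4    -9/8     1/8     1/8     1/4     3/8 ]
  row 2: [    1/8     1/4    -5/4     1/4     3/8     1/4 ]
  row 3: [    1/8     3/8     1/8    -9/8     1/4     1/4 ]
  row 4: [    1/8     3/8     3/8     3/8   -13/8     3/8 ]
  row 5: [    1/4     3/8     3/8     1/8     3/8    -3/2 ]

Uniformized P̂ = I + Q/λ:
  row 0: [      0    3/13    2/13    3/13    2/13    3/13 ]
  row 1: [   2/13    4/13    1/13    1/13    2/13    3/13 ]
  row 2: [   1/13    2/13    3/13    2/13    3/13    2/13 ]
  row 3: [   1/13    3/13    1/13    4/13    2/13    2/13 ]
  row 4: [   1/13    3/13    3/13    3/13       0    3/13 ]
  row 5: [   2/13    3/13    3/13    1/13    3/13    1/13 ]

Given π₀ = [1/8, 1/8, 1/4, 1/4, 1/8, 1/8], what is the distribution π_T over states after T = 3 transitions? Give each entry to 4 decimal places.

π = [0.1009, 0.2365, 0.1603, 0.1683, 0.1560, 0.1780]

t=0: π = [0.1250, 0.1250, 0.2500, 0.2500, 0.1250, 0.1250]
t=1: π = [0.0865, 0.2212, 0.1635, 0.1923, 0.1635, 0.1731]
t=2: π = [0.1006, 0.2352, 0.1605, 0.1723, 0.1546, 0.1768]
t=3: π = [0.1009, 0.2365, 0.1603, 0.1683, 0.1560, 0.1780]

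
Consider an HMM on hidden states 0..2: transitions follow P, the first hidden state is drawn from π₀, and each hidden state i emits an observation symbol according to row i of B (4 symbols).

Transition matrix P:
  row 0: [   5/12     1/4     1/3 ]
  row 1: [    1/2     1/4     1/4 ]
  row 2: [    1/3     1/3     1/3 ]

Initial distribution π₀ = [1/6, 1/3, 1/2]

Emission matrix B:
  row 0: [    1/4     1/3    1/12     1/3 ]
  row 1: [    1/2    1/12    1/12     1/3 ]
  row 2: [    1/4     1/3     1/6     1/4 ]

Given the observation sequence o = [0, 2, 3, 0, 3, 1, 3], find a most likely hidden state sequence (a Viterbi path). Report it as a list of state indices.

path = [1, 0, 0, 1, 0, 0, 0]

t=0: δ = [4.167e-02, 1.667e-01, 1.250e-01]  (obs o_0=0)
t=1: δ = [6.944e-03, 3.472e-03, 6.944e-03]  ψ = [1, 1, 1]  (obs o_1=2)
t=2: δ = [9.645e-04, 7.716e-04, 5.787e-04]  ψ = [0, 2, 0]  (obs o_2=3)
t=3: δ = [1.005e-04, 1.206e-04, 8.038e-05]  ψ = [0, 0, 0]  (obs o_3=0)
t=4: δ = [2.009e-05, 1.005e-05, 8.372e-06]  ψ = [1, 1, 0]  (obs o_4=3)
t=5: δ = [2.791e-06, 4.186e-07, 2.233e-06]  ψ = [0, 0, 0]  (obs o_5=1)
t=6: δ = [3.876e-07, 2.481e-07, 2.326e-07]  ψ = [0, 2, 0]  (obs o_6=3)
backtrack: best end state = 0; path = [1, 0, 0, 1, 0, 0, 0]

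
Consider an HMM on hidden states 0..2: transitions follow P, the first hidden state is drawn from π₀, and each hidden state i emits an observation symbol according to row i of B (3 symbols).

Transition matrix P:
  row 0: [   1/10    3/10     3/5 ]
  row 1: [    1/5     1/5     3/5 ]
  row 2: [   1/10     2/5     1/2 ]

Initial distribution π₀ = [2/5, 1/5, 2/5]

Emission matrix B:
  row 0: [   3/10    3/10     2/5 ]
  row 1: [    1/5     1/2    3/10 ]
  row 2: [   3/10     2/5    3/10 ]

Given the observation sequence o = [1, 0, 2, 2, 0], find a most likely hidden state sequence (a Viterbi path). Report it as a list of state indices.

t=0: δ = [1.200e-01, 1.000e-01, 1.600e-01]  (obs o_0=1)
t=1: δ = [6.000e-03, 1.280e-02, 2.400e-02]  ψ = [1, 2, 2]  (obs o_1=0)
t=2: δ = [1.024e-03, 2.880e-03, 3.600e-03]  ψ = [1, 2, 2]  (obs o_2=2)
t=3: δ = [2.304e-04, 4.320e-04, 5.400e-04]  ψ = [1, 2, 2]  (obs o_3=2)
t=4: δ = [2.592e-05, 4.320e-05, 8.100e-05]  ψ = [1, 2, 2]  (obs o_4=0)
backtrack: best end state = 2; path = [2, 2, 2, 2, 2]

path = [2, 2, 2, 2, 2]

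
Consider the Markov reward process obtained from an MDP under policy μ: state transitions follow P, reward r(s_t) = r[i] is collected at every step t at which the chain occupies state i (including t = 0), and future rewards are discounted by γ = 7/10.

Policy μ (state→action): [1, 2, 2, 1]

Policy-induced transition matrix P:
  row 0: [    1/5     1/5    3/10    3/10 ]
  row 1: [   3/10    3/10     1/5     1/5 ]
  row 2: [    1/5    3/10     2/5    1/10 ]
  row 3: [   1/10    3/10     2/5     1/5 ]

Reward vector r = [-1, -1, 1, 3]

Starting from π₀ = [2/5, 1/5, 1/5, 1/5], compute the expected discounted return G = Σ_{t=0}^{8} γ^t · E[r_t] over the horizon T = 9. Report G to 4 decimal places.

G = 1.1671

t=0: π = [0.4000, 0.2000, 0.2000, 0.2000], E[r] = 0.2000, γ^t·E[r] = 0.200000, running G = 0.200000
t=1: π = [0.2000, 0.2600, 0.3200, 0.2200], E[r] = 0.5200, γ^t·E[r] = 0.364000, running G = 0.564000
t=2: π = [0.2040, 0.2800, 0.3280, 0.1880], E[r] = 0.4080, γ^t·E[r] = 0.199920, running G = 0.763920
t=3: π = [0.2092, 0.2796, 0.3236, 0.1876], E[r] = 0.3976, γ^t·E[r] = 0.136377, running G = 0.900297
t=4: π = [0.2092, 0.2791, 0.3232, 0.1886], E[r] = 0.4006, γ^t·E[r] = 0.096174, running G = 0.996471
t=5: π = [0.2091, 0.2791, 0.3233, 0.1886], E[r] = 0.4009, γ^t·E[r] = 0.067387, running G = 1.063858
t=6: π = [0.2090, 0.2791, 0.3233, 0.1886], E[r] = 0.4009, γ^t·E[r] = 0.047162, running G = 1.111020
t=7: π = [0.2091, 0.2791, 0.3233, 0.1886], E[r] = 0.4009, γ^t·E[r] = 0.033013, running G = 1.144033
t=8: π = [0.2091, 0.2791, 0.3233, 0.1886], E[r] = 0.4009, γ^t·E[r] = 0.023109, running G = 1.167142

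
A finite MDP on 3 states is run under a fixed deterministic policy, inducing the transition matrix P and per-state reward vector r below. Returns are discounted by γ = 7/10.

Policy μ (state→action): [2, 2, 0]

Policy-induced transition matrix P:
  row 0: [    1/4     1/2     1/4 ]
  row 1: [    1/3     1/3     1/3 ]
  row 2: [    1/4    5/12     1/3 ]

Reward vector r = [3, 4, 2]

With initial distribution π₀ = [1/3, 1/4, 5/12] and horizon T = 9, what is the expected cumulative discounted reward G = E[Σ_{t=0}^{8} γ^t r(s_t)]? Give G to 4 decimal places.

G = 9.6559

t=0: π = [0.3333, 0.2500, 0.4167], E[r] = 2.8333, γ^t·E[r] = 2.833333, running G = 2.833333
t=1: π = [0.2708, 0.4236, 0.3056], E[r] = 3.1181, γ^t·E[r] = 2.182639, running G = 5.015972
t=2: π = [0.2853, 0.4039, 0.3108], E[r] = 3.0932, γ^t·E[r] = 1.515654, running G = 6.531626
t=3: π = [0.2837, 0.4068, 0.3096], E[r] = 3.0972, γ^t·E[r] = 1.062347, running G = 7.593973
t=4: π = [0.2839, 0.4064, 0.3097], E[r] = 3.0967, γ^t·E[r] = 0.743521, running G = 8.337494
t=5: π = [0.2839, 0.4065, 0.3097], E[r] = 3.0968, γ^t·E[r] = 0.520476, running G = 8.857970
t=6: π = [0.2839, 0.4065, 0.3097], E[r] = 3.0968, γ^t·E[r] = 0.364332, running G = 9.222302
t=7: π = [0.2839, 0.4065, 0.3097], E[r] = 3.0968, γ^t·E[r] = 0.255033, running G = 9.477335
t=8: π = [0.2839, 0.4065, 0.3097], E[r] = 3.0968, γ^t·E[r] = 0.178523, running G = 9.655858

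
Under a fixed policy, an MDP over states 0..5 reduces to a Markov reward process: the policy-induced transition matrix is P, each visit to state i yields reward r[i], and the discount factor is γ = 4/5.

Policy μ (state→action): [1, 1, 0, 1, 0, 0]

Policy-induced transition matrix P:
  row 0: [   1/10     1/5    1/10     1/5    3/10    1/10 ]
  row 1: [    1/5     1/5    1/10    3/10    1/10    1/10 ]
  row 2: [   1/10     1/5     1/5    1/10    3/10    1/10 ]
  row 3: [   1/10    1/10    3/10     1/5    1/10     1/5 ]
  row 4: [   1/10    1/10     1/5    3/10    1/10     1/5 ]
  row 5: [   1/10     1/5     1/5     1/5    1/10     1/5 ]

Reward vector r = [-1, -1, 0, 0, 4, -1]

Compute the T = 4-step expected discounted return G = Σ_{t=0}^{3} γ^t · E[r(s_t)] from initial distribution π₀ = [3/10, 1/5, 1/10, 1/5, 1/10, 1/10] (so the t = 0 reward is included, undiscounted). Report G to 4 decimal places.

t=0: π = [0.3000, 0.2000, 0.1000, 0.2000, 0.1000, 0.1000], E[r] = -0.2000, γ^t·E[r] = -0.200000, running G = -0.200000
t=1: π = [0.1200, 0.1700, 0.1700, 0.2200, 0.1800, 0.1400], E[r] = 0.2900, γ^t·E[r] = 0.232000, running G = 0.032000
t=2: π = [0.1170, 0.1600, 0.1930, 0.2180, 0.1580, 0.1540], E[r] = 0.2010, γ^t·E[r] = 0.128640, running G = 0.160640
t=3: π = [0.1160, 0.1624, 0.1941, 0.2125, 0.1620, 0.1530], E[r] = 0.2166, γ^t·E[r] = 0.110899, running G = 0.271539

G = 0.2715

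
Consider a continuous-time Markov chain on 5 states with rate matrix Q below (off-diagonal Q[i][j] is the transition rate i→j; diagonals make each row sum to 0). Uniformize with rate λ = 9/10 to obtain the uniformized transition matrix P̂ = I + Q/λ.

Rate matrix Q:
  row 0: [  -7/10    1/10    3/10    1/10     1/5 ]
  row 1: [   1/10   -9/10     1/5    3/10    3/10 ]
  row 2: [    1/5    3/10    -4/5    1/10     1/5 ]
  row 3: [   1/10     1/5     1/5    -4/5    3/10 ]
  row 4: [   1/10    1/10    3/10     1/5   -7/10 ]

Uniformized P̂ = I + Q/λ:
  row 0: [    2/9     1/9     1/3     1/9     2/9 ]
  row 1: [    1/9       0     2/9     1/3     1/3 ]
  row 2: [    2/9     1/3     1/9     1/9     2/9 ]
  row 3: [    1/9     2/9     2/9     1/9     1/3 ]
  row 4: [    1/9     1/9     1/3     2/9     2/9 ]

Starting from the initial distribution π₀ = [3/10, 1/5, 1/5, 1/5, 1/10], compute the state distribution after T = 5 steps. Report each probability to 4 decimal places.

π = [0.1552, 0.1660, 0.2415, 0.1769, 0.2603]

t=0: π = [0.3000, 0.2000, 0.2000, 0.2000, 0.1000]
t=1: π = [0.1667, 0.1556, 0.2444, 0.1667, 0.2667]
t=2: π = [0.1568, 0.1667, 0.2432, 0.1753, 0.2580]
t=3: π = [0.1556, 0.1661, 0.2413, 0.1768, 0.2602]
t=4: π = [0.1552, 0.1659, 0.2416, 0.1769, 0.2603]
t=5: π = [0.1552, 0.1660, 0.2415, 0.1769, 0.2603]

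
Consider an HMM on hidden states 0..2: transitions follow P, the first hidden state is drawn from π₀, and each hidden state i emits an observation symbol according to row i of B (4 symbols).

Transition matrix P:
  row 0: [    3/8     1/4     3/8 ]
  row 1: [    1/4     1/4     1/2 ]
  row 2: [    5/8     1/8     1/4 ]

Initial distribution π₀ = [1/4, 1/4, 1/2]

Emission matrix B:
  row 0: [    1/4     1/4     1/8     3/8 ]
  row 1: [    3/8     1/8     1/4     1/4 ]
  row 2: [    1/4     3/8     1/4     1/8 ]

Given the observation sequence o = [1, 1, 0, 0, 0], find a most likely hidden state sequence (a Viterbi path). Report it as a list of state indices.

t=0: δ = [6.250e-02, 3.125e-02, 1.875e-01]  (obs o_0=1)
t=1: δ = [2.930e-02, 2.930e-03, 1.758e-02]  ψ = [2, 2, 2]  (obs o_1=1)
t=2: δ = [2.747e-03, 2.747e-03, 2.747e-03]  ψ = [0, 0, 0]  (obs o_2=0)
t=3: δ = [4.292e-04, 2.575e-04, 3.433e-04]  ψ = [2, 0, 1]  (obs o_3=0)
t=4: δ = [5.364e-05, 4.023e-05, 4.023e-05]  ψ = [2, 0, 0]  (obs o_4=0)
backtrack: best end state = 0; path = [2, 0, 1, 2, 0]

path = [2, 0, 1, 2, 0]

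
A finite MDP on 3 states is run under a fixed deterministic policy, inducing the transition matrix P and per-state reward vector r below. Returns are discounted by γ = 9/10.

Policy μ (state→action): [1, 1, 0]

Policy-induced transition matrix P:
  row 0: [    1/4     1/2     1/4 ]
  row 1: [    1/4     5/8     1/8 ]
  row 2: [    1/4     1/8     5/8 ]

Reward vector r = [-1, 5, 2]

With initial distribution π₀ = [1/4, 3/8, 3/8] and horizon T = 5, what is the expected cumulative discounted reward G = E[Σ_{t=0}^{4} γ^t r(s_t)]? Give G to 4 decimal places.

t=0: π = [0.2500, 0.3750, 0.3750], E[r] = 2.3750, γ^t·E[r] = 2.375000, running G = 2.375000
t=1: π = [0.2500, 0.4063, 0.3438], E[r] = 2.4688, γ^t·E[r] = 2.221875, running G = 4.596875
t=2: π = [0.2500, 0.4219, 0.3281], E[r] = 2.5156, γ^t·E[r] = 2.037656, running G = 6.634531
t=3: π = [0.2500, 0.4297, 0.3203], E[r] = 2.5391, γ^t·E[r] = 1.850977, running G = 8.485508
t=4: π = [0.2500, 0.4336, 0.3164], E[r] = 2.5508, γ^t·E[r] = 1.673568, running G = 10.159075

G = 10.1591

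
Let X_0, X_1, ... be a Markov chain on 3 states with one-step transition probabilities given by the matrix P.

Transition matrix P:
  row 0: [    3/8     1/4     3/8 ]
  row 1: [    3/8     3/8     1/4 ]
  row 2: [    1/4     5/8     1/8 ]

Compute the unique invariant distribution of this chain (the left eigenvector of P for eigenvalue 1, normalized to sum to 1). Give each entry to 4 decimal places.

Balance equations π_j = Σ_i π_i·P[i][j]:
  π_0 = 3/8·π_0 + 3/8·π_1 + 1/4·π_2
  π_1 = 1/4·π_0 + 3/8·π_1 + 5/8·π_2
  normalize: π_0 + π_1 + π_2 = 1
Solving the linear system gives exactly π = [25/73, 29/73, 19/73].

π = [0.3425, 0.3973, 0.2603]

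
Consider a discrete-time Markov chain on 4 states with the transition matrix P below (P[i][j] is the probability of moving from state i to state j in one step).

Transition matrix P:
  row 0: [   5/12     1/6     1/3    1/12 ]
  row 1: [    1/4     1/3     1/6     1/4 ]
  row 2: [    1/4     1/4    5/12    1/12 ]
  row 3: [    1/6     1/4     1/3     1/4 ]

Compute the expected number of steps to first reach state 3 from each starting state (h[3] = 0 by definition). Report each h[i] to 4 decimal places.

h = [8.1951, 6.5854, 8.0488, 0.0000]

First-step conditioning: h[3] = 0; for i ≠ 3, h[i] = 1 + Σ_k P[i][k]·h[k].
  h[0] = 1 + 5/12·h[0] + 1/6·h[1] + 1/3·h[2]
  h[1] = 1 + 1/4·h[0] + 1/3·h[1] + 1/6·h[2]
  h[2] = 1 + 1/4·h[0] + 1/4·h[1] + 5/12·h[2]
Solving the 3×3 linear system over states ≠ 3 gives exactly h = [336/41, 270/41, 330/41, 0] (h[3] = 0 is the target).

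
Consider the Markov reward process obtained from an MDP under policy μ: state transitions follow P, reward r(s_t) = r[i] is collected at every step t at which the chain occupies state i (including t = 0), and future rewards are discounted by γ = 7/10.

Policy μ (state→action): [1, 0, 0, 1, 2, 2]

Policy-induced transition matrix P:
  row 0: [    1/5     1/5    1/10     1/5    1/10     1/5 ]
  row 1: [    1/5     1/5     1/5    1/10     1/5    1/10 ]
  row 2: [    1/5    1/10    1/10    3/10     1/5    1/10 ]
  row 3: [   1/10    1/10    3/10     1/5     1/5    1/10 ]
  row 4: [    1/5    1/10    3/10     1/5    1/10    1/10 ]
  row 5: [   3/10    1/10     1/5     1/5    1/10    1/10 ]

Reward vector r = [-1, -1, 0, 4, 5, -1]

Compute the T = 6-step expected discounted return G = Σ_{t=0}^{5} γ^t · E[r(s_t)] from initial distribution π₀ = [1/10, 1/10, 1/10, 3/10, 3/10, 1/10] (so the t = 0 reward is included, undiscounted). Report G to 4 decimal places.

t=0: π = [0.1000, 0.1000, 0.1000, 0.3000, 0.3000, 0.1000], E[r] = 2.4000, γ^t·E[r] = 2.400000, running G = 2.400000
t=1: π = [0.1800, 0.1200, 0.2400, 0.2000, 0.1500, 0.1100], E[r] = 1.1400, γ^t·E[r] = 0.798000, running G = 3.198000
t=2: π = [0.1910, 0.1300, 0.1930, 0.2120, 0.1560, 0.1180], E[r] = 1.1890, γ^t·E[r] = 0.582610, running G = 3.780610
t=3: π = [0.1906, 0.1321, 0.1984, 0.2063, 0.1535, 0.1191], E[r] = 1.1509, γ^t·E[r] = 0.394759, running G = 4.175369
t=4: π = [0.1913, 0.1323, 0.1971, 0.2066, 0.1537, 0.1191], E[r] = 1.1523, γ^t·E[r] = 0.276670, running G = 4.452038
t=5: π = [0.1912, 0.1324, 0.1972, 0.2065, 0.1536, 0.1191], E[r] = 1.1512, γ^t·E[r] = 0.193480, running G = 4.645518

G = 4.6455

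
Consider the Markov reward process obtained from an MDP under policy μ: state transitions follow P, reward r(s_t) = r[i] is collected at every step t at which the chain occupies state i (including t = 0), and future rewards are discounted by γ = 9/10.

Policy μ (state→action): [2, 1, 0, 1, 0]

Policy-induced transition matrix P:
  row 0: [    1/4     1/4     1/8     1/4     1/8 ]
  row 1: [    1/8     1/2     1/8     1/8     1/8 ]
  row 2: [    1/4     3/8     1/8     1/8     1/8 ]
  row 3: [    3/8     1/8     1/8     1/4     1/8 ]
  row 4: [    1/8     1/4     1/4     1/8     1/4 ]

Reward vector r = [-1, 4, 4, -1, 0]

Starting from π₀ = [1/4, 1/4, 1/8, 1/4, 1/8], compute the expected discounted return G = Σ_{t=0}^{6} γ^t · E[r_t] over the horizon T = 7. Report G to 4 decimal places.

t=0: π = [0.2500, 0.2500, 0.1250, 0.2500, 0.1250], E[r] = 1.0000, γ^t·E[r] = 1.000000, running G = 1.000000
t=1: π = [0.2344, 0.2969, 0.1406, 0.1875, 0.1406], E[r] = 1.3281, γ^t·E[r] = 1.195313, running G = 2.195313
t=2: π = [0.2188, 0.3184, 0.1426, 0.1777, 0.1426], E[r] = 1.4473, γ^t·E[r] = 1.172285, running G = 3.367598
t=3: π = [0.2146, 0.3252, 0.1428, 0.1746, 0.1428], E[r] = 1.4829, γ^t·E[r] = 1.081042, running G = 4.448639
t=4: π = [0.2133, 0.3273, 0.1429, 0.1736, 0.1429], E[r] = 1.4938, γ^t·E[r] = 0.980065, running G = 5.428705
t=5: π = [0.2129, 0.3280, 0.1429, 0.1734, 0.1429], E[r] = 1.4971, γ^t·E[r] = 0.883998, running G = 6.312703
t=6: π = [0.2128, 0.3282, 0.1429, 0.1733, 0.1429], E[r] = 1.4981, γ^t·E[r] = 0.796126, running G = 7.108829

G = 7.1088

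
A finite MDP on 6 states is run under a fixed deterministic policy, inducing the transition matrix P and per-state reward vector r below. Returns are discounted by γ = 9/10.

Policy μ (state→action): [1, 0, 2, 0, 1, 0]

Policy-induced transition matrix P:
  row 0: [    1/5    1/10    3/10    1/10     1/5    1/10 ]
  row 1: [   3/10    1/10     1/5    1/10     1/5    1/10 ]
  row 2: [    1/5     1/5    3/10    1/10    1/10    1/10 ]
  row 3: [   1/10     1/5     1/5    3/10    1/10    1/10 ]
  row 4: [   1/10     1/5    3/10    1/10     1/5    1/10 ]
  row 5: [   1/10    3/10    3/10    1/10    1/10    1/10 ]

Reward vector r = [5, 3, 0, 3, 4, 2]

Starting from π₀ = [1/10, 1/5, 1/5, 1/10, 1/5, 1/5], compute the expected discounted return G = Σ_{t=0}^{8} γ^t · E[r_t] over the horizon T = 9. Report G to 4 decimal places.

t=0: π = [0.1000, 0.2000, 0.2000, 0.1000, 0.2000, 0.2000], E[r] = 2.6000, γ^t·E[r] = 2.600000, running G = 2.600000
t=1: π = [0.1700, 0.1900, 0.2700, 0.1200, 0.1500, 0.1000], E[r] = 2.5800, γ^t·E[r] = 2.322000, running G = 4.922000
t=2: π = [0.1820, 0.1740, 0.2690, 0.1240, 0.1510, 0.1000], E[r] = 2.6080, γ^t·E[r] = 2.112480, running G = 7.034480
t=3: π = [0.1799, 0.1744, 0.2702, 0.1248, 0.1507, 0.1000], E[r] = 2.5999, γ^t·E[r] = 1.895327, running G = 8.929807
t=4: π = [0.1799, 0.1746, 0.2701, 0.1250, 0.1505, 0.1000], E[r] = 2.6000, γ^t·E[r] = 1.705886, running G = 10.635693
t=5: π = [0.1799, 0.1746, 0.2700, 0.1250, 0.1505, 0.1000], E[r] = 2.6002, γ^t·E[r] = 1.535379, running G = 12.171072
t=6: π = [0.1799, 0.1746, 0.2700, 0.1250, 0.1505, 0.1000], E[r] = 2.6002, γ^t·E[r] = 1.381839, running G = 13.552910
t=7: π = [0.1799, 0.1746, 0.2700, 0.1250, 0.1505, 0.1000], E[r] = 2.6002, γ^t·E[r] = 1.243655, running G = 14.796565
t=8: π = [0.1799, 0.1746, 0.2700, 0.1250, 0.1505, 0.1000], E[r] = 2.6002, γ^t·E[r] = 1.119289, running G = 15.915855

G = 15.9159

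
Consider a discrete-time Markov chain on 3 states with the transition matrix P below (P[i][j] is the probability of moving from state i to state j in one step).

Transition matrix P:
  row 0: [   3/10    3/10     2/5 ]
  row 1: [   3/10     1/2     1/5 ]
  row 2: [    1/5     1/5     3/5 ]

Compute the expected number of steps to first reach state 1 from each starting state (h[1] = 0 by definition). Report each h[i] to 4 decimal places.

h = [4.0000, 0.0000, 4.5000]

First-step conditioning: h[1] = 0; for i ≠ 1, h[i] = 1 + Σ_k P[i][k]·h[k].
  h[0] = 1 + 3/10·h[0] + 2/5·h[2]
  h[2] = 1 + 1/5·h[0] + 3/5·h[2]
Solving the 2×2 linear system over states ≠ 1 gives exactly h = [4, 0, 9/2] (h[1] = 0 is the target).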